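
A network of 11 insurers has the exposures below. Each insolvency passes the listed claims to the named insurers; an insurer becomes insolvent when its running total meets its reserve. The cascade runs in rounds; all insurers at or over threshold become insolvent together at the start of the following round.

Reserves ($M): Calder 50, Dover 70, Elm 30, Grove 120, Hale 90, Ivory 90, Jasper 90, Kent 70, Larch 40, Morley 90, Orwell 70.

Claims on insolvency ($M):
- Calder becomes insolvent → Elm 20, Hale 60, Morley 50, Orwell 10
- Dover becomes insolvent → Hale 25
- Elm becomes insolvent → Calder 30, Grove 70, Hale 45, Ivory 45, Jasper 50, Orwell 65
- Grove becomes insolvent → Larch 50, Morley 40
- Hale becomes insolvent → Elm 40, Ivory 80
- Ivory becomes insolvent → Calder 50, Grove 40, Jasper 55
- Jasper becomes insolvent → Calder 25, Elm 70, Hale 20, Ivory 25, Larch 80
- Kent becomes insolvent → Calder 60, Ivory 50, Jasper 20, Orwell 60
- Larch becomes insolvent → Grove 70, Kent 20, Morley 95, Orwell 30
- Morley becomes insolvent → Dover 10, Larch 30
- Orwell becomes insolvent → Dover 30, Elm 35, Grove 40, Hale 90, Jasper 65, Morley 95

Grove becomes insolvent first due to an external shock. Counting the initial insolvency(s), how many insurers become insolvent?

Round 1 — Grove becomes insolvent (initial).
  Larch: +50 → 50 ≥ 40
  Morley: +40 → 40 < 90
Round 2 — Larch becomes insolvent.
  Kent: +20 → 20 < 70
  Morley: +95 → 135 ≥ 90
  Orwell: +30 → 30 < 70
Round 3 — Morley becomes insolvent.
  Dover: +10 → 10 < 70
No further insolvencies.

3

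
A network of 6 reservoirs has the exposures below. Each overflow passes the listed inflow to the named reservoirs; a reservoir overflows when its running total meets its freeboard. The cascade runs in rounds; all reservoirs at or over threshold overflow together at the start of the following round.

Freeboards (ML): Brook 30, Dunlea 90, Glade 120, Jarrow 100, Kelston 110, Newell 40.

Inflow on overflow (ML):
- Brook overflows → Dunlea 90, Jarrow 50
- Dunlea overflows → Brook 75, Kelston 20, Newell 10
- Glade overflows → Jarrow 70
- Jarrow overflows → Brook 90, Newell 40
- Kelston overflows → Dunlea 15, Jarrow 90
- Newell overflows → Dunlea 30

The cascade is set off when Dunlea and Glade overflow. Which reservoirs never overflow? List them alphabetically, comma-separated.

Round 1 — Dunlea, Glade overflow (initial).
  Brook: +75 → 75 ≥ 30
  Jarrow: +70 → 70 < 100
  Kelston: +20 → 20 < 110
  Newell: +10 → 10 < 40
Round 2 — Brook overflows.
  Jarrow: +50 → 120 ≥ 100
Round 3 — Jarrow overflows.
  Newell: +40 → 50 ≥ 40
Round 4 — Newell overflows.
No further overflows.

Kelston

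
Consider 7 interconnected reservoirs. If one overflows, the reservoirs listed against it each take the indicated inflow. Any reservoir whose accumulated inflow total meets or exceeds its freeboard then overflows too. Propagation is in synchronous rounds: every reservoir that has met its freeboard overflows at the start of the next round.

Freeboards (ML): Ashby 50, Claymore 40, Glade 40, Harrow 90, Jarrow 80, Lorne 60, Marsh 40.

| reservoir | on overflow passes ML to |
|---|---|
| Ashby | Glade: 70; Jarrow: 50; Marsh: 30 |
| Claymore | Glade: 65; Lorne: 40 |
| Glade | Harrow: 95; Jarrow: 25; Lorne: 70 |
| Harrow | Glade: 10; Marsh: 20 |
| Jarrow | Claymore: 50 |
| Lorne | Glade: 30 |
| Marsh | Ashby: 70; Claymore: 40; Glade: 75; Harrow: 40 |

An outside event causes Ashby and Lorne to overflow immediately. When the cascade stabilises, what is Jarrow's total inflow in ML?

Round 1 — Ashby, Lorne overflow (initial).
  Glade: +70+30 → 100 ≥ 40
  Jarrow: +50 → 50 < 80
  Marsh: +30 → 30 < 40
Round 2 — Glade overflows.
  Harrow: +95 → 95 ≥ 90
  Jarrow: +25 → 75 < 80
Round 3 — Harrow overflows.
  Marsh: +20 → 50 ≥ 40
Round 4 — Marsh overflows.
  Claymore: +40 → 40 ≥ 40
Round 5 — Claymore overflows.
No further overflows.

75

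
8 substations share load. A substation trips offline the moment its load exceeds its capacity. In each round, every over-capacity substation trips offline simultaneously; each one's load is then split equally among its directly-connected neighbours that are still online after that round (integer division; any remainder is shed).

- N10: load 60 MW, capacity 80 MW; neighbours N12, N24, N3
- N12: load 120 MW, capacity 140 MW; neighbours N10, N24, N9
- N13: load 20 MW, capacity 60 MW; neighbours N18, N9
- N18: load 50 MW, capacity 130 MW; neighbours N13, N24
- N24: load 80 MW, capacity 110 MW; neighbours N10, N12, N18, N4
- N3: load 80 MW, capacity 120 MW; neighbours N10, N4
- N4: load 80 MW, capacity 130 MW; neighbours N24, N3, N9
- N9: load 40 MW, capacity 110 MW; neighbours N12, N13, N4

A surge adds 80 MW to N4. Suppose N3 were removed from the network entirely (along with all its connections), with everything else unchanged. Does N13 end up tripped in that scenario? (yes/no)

With N3 removed:
Round 1 — N4 at 160 > 130. N4 trips offline.
  N4 sheds 160 MW to N24, N9: 80 each.
    N24: 80+80 = 160 > 110
    N9: 40+80 = 120 > 110
Round 2 — N24, N9 trip offline.
  N24 sheds 160 MW to N10, N12, N18: 53 each (1 lost).
    N10: 60+53 = 113 > 80
    N12: 120+53 = 173 > 140
    N18: 50+53 = 103 ≤ 130
  N9 sheds 120 MW to N12, N13: 60 each.
    N12: 173+60 = 233 > 140
    N13: 20+60 = 80 > 60
Round 3 — N10, N12, N13 trip offline.
  N10 sheds 113 MW: no online neighbours, lost.
  N12 sheds 233 MW: no online neighbours, lost.
  N13 sheds 80 MW to N18: 80 each.
    N18: 103+80 = 183 > 130
Round 4 — N18 trips offline.
  N18 sheds 183 MW: no online neighbours, lost.
No further trips.

yes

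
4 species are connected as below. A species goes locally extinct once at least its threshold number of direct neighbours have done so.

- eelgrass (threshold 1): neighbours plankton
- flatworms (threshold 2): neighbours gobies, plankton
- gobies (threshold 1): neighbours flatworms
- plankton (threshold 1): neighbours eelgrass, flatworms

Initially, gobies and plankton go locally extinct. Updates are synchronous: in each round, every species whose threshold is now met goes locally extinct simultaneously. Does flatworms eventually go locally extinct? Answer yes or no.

Round 1 — gobies, plankton go locally extinct (initial).
Round 2 — checking thresholds:
  eelgrass: 1 of 1 neighbours ≥ 1, goes locally extinct.
  flatworms: 2 of 2 neighbours ≥ 2, goes locally extinct.
Round 3 — no new extinctions; cascade stops.

yes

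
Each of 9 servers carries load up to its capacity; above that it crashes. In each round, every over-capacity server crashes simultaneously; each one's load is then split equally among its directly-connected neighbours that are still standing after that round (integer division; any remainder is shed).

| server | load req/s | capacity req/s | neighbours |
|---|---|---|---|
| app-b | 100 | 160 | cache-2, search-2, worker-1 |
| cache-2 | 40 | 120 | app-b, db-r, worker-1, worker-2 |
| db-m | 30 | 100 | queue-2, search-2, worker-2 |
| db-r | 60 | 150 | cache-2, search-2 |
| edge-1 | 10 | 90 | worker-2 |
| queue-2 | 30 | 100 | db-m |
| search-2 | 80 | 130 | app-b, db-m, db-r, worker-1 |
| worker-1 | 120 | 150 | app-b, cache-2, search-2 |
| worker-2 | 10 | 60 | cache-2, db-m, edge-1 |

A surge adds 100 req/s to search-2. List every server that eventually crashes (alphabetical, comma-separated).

app-b, cache-2, db-m, db-r, queue-2, search-2, worker-1, worker-2

Round 1 — search-2 at 180 > 130. search-2 crashes.
  search-2 sheds 180 req/s to app-b, db-m, db-r, worker-1: 45 each.
    app-b: 100+45 = 145 ≤ 160
    db-m: 30+45 = 75 ≤ 100
    db-r: 60+45 = 105 ≤ 150
    worker-1: 120+45 = 165 > 150
Round 2 — worker-1 crashes.
  worker-1 sheds 165 req/s to app-b, cache-2: 82 each (1 lost).
    app-b: 145+82 = 227 > 160
    cache-2: 40+82 = 122 > 120
Round 3 — app-b, cache-2 crash.
  app-b sheds 227 req/s: no online neighbours, lost.
  cache-2 sheds 122 req/s to db-r, worker-2: 61 each.
    db-r: 105+61 = 166 > 150
    worker-2: 10+61 = 71 > 60
Round 4 — db-r, worker-2 crash.
  db-r sheds 166 req/s: no online neighbours, lost.
  worker-2 sheds 71 req/s to db-m, edge-1: 35 each (1 lost).
    db-m: 75+35 = 110 > 100
    edge-1: 10+35 = 45 ≤ 90
Round 5 — db-m crashes.
  db-m sheds 110 req/s to queue-2: 110 each.
    queue-2: 30+110 = 140 > 100
Round 6 — queue-2 crashes.
  queue-2 sheds 140 req/s: no online neighbours, lost.
No further crashes.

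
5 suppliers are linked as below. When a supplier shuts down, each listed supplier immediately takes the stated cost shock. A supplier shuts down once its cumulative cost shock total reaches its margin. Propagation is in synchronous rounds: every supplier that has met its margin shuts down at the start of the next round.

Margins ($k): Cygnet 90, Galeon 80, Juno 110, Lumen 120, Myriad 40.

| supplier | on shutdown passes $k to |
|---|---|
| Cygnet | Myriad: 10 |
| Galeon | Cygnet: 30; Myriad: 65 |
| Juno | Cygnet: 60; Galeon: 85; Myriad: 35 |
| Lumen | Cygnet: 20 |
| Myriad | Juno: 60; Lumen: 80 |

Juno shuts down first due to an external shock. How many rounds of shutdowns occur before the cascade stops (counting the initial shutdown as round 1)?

Round 1 — Juno shuts down (initial).
  Cygnet: +60 → 60 < 90
  Galeon: +85 → 85 ≥ 80
  Myriad: +35 → 35 < 40
Round 2 — Galeon shuts down.
  Cygnet: +30 → 90 ≥ 90
  Myriad: +65 → 100 ≥ 40
Round 3 — Cygnet, Myriad shut down.
  Lumen: +80 → 80 < 120
No further shutdowns.

3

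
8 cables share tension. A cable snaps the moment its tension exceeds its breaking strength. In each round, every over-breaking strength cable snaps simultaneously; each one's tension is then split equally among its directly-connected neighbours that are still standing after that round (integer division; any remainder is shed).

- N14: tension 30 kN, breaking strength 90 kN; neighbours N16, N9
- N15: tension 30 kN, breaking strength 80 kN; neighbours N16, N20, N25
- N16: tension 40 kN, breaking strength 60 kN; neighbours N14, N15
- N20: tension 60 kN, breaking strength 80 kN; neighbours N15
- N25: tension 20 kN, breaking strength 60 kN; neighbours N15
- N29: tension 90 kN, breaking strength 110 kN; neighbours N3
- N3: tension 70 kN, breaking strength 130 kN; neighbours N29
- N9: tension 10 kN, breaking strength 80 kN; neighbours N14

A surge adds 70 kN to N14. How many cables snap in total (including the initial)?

5

Round 1 — N14 at 100 > 90. N14 snaps.
  N14 sheds 100 kN to N16, N9: 50 each.
    N16: 40+50 = 90 > 60
    N9: 10+50 = 60 ≤ 80
Round 2 — N16 snaps.
  N16 sheds 90 kN to N15: 90 each.
    N15: 30+90 = 120 > 80
Round 3 — N15 snaps.
  N15 sheds 120 kN to N20, N25: 60 each.
    N20: 60+60 = 120 > 80
    N25: 20+60 = 80 > 60
Round 4 — N20, N25 snap.
  N20 sheds 120 kN: no online neighbours, lost.
  N25 sheds 80 kN: no online neighbours, lost.
No further breaks.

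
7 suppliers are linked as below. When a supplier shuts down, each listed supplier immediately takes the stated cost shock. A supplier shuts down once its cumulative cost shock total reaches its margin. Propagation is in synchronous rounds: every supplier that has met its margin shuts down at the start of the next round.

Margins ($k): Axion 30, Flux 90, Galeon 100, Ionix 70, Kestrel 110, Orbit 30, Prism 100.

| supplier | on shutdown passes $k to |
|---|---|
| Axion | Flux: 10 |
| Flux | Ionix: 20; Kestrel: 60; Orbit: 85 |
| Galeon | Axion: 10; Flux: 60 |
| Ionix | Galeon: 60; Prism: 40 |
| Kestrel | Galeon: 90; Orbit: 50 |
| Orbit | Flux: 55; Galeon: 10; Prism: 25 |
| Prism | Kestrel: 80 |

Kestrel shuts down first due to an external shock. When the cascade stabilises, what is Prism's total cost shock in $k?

25

Round 1 — Kestrel shuts down (initial).
  Galeon: +90 → 90 < 100
  Orbit: +50 → 50 ≥ 30
Round 2 — Orbit shuts down.
  Flux: +55 → 55 < 90
  Galeon: +10 → 100 ≥ 100
  Prism: +25 → 25 < 100
Round 3 — Galeon shuts down.
  Axion: +10 → 10 < 30
  Flux: +60 → 115 ≥ 90
Round 4 — Flux shuts down.
  Ionix: +20 → 20 < 70
No further shutdowns.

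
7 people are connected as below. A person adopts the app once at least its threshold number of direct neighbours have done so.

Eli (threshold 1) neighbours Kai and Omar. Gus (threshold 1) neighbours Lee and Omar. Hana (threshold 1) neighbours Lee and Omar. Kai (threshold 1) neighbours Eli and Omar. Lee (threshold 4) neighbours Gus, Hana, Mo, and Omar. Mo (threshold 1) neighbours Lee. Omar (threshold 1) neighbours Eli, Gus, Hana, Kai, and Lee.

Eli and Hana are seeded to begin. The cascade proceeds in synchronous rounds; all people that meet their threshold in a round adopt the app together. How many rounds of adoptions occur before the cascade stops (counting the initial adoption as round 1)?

3

Round 1 — Eli, Hana adopt the app (initial).
Round 2 — checking thresholds:
  Kai: 1 of 2 neighbours ≥ 1, adopts the app.
  Lee: 1 of 4 neighbours < 4, below threshold.
  Omar: 2 of 5 neighbours ≥ 1, adopts the app.
Round 3 — checking thresholds:
  Gus: 1 of 2 neighbours ≥ 1, adopts the app.
  Lee: 2 of 4 neighbours < 4, below threshold.
Round 4 — no new adoptions; cascade stops.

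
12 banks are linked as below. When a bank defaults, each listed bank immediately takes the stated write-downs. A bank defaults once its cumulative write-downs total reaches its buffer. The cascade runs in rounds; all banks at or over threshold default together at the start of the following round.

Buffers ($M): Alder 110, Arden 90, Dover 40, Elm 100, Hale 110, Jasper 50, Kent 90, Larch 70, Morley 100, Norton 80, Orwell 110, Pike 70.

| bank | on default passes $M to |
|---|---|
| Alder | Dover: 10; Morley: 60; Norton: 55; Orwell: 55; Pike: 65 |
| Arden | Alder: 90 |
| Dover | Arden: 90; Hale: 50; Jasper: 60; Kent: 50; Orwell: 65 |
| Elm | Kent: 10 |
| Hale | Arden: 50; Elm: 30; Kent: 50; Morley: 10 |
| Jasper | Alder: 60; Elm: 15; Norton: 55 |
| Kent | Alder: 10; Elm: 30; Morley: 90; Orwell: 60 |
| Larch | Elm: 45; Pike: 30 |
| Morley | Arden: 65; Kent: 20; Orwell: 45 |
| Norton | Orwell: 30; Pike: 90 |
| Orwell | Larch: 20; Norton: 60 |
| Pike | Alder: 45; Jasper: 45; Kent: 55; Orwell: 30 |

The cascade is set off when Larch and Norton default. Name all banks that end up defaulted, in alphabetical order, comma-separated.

Larch, Norton, Pike

Round 1 — Larch, Norton default (initial).
  Elm: +45 → 45 < 100
  Orwell: +30 → 30 < 110
  Pike: +30+90 → 120 ≥ 70
Round 2 — Pike defaults.
  Alder: +45 → 45 < 110
  Jasper: +45 → 45 < 50
  Kent: +55 → 55 < 90
  Orwell: +30 → 60 < 110
No further defaults.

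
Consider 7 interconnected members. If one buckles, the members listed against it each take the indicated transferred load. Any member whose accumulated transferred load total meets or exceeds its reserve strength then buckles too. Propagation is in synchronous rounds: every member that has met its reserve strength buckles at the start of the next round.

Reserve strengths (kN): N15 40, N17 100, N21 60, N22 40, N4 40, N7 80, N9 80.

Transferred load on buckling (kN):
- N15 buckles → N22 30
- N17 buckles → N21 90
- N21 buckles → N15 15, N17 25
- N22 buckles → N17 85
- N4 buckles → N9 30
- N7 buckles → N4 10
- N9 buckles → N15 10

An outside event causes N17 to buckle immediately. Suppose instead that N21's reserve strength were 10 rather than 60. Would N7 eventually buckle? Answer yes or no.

no

With N21's reserve strength at 10:
Round 1 — N17 buckles (initial).
  N21: +90 → 90 ≥ 10
Round 2 — N21 buckles.
  N15: +15 → 15 < 40
No further bucklings.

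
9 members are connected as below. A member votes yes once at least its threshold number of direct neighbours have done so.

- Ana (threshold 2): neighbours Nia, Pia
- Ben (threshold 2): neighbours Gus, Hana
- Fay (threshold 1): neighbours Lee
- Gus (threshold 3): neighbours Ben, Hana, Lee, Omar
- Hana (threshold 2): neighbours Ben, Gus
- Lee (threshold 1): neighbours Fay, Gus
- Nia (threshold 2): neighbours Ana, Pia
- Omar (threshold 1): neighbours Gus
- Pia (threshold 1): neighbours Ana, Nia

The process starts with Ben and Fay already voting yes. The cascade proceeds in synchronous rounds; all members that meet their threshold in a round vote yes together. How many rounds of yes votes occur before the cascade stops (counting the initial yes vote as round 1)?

2

Round 1 — Ben, Fay vote yes (initial).
Round 2 — checking thresholds:
  Gus: 1 of 4 neighbours < 3, not yet.
  Hana: 1 of 2 neighbours < 2, not yet.
  Lee: 1 of 2 neighbours ≥ 1, votes yes.
Round 3 — no new yes votes; cascade stops.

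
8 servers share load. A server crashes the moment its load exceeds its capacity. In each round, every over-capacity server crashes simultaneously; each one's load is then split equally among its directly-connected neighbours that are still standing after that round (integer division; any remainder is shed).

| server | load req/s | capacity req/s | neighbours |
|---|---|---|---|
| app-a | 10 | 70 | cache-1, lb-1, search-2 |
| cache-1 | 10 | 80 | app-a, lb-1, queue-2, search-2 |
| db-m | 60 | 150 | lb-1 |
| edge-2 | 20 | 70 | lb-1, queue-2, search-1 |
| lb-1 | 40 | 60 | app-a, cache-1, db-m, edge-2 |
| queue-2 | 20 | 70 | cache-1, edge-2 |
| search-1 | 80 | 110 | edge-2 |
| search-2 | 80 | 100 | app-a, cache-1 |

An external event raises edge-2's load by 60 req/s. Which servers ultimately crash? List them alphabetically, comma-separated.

Round 1 — edge-2 at 80 > 70. edge-2 crashes.
  edge-2 sheds 80 req/s to lb-1, queue-2, search-1: 26 each (2 lost).
    lb-1: 40+26 = 66 > 60
    queue-2: 20+26 = 46 ≤ 70
    search-1: 80+26 = 106 ≤ 110
Round 2 — lb-1 crashes.
  lb-1 sheds 66 req/s to app-a, cache-1, db-m: 22 each.
    app-a: 10+22 = 32 ≤ 70
    cache-1: 10+22 = 32 ≤ 80
    db-m: 60+22 = 82 ≤ 150
No further crashes.

edge-2, lb-1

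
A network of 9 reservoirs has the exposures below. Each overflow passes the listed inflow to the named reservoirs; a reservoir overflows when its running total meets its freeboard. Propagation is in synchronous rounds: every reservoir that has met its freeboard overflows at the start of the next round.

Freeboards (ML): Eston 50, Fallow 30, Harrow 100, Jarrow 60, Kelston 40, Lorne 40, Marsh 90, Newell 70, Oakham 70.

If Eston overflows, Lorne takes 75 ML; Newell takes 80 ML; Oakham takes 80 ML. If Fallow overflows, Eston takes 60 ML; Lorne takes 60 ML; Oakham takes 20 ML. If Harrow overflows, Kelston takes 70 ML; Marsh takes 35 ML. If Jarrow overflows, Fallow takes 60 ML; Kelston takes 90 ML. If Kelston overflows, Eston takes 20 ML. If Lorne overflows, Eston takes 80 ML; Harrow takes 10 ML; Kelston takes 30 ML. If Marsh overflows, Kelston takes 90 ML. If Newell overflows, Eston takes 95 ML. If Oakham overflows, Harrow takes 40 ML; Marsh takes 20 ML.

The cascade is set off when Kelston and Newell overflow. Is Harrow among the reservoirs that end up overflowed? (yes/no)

Round 1 — Kelston, Newell overflow (initial).
  Eston: +20+95 → 115 ≥ 50
Round 2 — Eston overflows.
  Lorne: +75 → 75 ≥ 40
  Oakham: +80 → 80 ≥ 70
Round 3 — Lorne, Oakham overflow.
  Harrow: +10+40 → 50 < 100
  Marsh: +20 → 20 < 90
No further overflows.

no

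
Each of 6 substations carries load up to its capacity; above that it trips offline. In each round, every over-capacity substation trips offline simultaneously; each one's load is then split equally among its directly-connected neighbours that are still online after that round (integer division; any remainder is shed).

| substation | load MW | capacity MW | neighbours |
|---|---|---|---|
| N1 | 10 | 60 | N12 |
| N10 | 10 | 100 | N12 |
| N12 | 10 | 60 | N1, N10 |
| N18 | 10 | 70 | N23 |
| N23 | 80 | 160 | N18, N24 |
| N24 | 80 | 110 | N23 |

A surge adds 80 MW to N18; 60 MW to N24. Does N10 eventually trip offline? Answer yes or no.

Round 1 — N18 at 90 > 70; N24 at 140 > 110. N18, N24 trip offline.
  N18 sheds 90 MW to N23: 90 each.
    N23: 80+90 = 170 > 160
  N24 sheds 140 MW to N23: 140 each.
    N23: 170+140 = 310 > 160
Round 2 — N23 trips offline.
  N23 sheds 310 MW: no online neighbours, lost.
No further trips.

no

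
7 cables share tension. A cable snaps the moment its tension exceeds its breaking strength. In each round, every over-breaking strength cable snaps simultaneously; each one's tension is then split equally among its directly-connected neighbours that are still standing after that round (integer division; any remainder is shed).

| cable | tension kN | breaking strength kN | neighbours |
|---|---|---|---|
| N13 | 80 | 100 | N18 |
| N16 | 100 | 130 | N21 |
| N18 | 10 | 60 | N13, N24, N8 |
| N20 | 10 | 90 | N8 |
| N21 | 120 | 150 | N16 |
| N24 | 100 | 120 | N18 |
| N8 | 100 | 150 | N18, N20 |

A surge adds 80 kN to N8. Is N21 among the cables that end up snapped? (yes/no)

Round 1 — N8 at 180 > 150. N8 snaps.
  N8 sheds 180 kN to N18, N20: 90 each.
    N18: 10+90 = 100 > 60
    N20: 10+90 = 100 > 90
Round 2 — N18, N20 snap.
  N18 sheds 100 kN to N13, N24: 50 each.
    N13: 80+50 = 130 > 100
    N24: 100+50 = 150 > 120
  N20 sheds 100 kN: no online neighbours, lost.
Round 3 — N13, N24 snap.
  N13 sheds 130 kN: no online neighbours, lost.
  N24 sheds 150 kN: no online neighbours, lost.
No further breaks.

no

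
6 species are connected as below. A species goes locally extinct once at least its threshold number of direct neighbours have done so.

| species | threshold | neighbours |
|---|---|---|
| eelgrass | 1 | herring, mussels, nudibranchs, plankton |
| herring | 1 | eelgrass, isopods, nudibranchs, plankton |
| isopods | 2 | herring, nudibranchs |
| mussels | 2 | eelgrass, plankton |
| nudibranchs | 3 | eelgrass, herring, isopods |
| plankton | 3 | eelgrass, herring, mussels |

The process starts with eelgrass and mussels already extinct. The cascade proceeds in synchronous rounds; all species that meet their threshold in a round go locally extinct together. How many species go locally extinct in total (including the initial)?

Round 1 — eelgrass, mussels go locally extinct (initial).
Round 2 — checking thresholds:
  herring: 1 of 4 neighbours ≥ 1, goes locally extinct.
  nudibranchs: 1 of 3 neighbours < 3, holds.
  plankton: 2 of 3 neighbours < 3, holds.
Round 3 — checking thresholds:
  isopods: 1 of 2 neighbours < 2, holds.
  nudibranchs: 2 of 3 neighbours < 3, holds.
  plankton: 3 of 3 neighbours ≥ 3, goes locally extinct.
Round 4 — no new extinctions; cascade stops.

4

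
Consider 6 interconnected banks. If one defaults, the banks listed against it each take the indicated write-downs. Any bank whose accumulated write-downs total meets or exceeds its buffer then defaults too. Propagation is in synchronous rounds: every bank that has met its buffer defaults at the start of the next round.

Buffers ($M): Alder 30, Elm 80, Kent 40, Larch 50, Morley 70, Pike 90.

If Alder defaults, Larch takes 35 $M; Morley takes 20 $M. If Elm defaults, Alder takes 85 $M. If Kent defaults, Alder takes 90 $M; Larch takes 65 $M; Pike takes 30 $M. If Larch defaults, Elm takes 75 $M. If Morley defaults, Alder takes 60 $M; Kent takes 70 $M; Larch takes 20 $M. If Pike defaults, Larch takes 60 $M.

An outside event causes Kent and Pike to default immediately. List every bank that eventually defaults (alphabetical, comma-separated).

Round 1 — Kent, Pike default (initial).
  Alder: +90 → 90 ≥ 30
  Larch: +65+60 → 125 ≥ 50
Round 2 — Alder, Larch default.
  Elm: +75 → 75 < 80
  Morley: +20 → 20 < 70
No further defaults.

Alder, Kent, Larch, Pike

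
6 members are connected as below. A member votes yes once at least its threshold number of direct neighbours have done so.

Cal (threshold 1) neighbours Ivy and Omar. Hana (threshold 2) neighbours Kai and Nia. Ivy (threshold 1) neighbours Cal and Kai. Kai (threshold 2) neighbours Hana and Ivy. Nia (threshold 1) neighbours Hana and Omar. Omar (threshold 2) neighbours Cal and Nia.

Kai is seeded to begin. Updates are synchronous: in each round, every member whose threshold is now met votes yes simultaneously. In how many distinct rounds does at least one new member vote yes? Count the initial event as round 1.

Round 1 — Kai votes yes (initial).
Round 2 — checking thresholds:
  Hana: 1 of 2 neighbours < 2, below threshold.
  Ivy: 1 of 2 neighbours ≥ 1, votes yes.
Round 3 — checking thresholds:
  Cal: 1 of 2 neighbours ≥ 1, votes yes.
  Hana: 1 of 2 neighbours < 2, below threshold.
Round 4 — no new yes votes; cascade stops.

3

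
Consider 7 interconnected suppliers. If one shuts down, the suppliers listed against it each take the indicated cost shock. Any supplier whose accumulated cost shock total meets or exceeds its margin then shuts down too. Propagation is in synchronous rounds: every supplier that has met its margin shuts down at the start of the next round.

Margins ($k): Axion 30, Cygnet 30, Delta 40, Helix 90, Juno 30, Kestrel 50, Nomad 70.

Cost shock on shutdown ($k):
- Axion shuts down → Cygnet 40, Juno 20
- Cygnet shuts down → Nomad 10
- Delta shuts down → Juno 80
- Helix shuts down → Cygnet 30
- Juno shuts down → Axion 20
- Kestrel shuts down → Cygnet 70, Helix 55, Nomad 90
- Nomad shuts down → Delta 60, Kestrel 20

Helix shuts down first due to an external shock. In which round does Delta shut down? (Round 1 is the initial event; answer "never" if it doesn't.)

never

Round 1 — Helix shuts down (initial).
  Cygnet: +30 → 30 ≥ 30
Round 2 — Cygnet shuts down.
  Nomad: +10 → 10 < 70
No further shutdowns.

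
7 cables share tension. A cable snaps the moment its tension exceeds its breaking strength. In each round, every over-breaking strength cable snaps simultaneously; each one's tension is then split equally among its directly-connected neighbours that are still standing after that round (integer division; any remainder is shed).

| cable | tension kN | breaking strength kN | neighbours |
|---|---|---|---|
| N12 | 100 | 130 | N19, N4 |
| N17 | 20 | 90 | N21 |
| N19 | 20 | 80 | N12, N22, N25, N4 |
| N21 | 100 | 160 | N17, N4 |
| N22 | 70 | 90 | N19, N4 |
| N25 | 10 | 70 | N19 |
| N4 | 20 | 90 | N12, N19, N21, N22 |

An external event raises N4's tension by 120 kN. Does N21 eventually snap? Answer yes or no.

no

Round 1 — N4 at 140 > 90. N4 snaps.
  N4 sheds 140 kN to N12, N19, N21, N22: 35 each.
    N12: 100+35 = 135 > 130
    N19: 20+35 = 55 ≤ 80
    N21: 100+35 = 135 ≤ 160
    N22: 70+35 = 105 > 90
Round 2 — N12, N22 snap.
  N12 sheds 135 kN to N19: 135 each.
    N19: 55+135 = 190 > 80
  N22 sheds 105 kN to N19: 105 each.
    N19: 190+105 = 295 > 80
Round 3 — N19 snaps.
  N19 sheds 295 kN to N25: 295 each.
    N25: 10+295 = 305 > 70
Round 4 — N25 snaps.
  N25 sheds 305 kN: no online neighbours, lost.
No further breaks.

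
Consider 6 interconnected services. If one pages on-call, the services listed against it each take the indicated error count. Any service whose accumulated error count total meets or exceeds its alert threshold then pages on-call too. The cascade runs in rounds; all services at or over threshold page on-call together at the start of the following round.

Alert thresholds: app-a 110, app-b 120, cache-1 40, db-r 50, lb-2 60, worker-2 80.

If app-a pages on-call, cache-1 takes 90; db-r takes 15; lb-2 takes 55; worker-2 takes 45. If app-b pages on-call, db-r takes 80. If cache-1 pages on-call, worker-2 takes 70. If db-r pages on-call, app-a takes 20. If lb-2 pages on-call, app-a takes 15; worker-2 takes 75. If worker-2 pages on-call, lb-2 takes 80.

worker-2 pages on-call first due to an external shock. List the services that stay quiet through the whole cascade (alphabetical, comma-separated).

app-a, app-b, cache-1, db-r

Round 1 — worker-2 pages on-call (initial).
  lb-2: +80 → 80 ≥ 60
Round 2 — lb-2 pages on-call.
  app-a: +15 → 15 < 110
No further pages.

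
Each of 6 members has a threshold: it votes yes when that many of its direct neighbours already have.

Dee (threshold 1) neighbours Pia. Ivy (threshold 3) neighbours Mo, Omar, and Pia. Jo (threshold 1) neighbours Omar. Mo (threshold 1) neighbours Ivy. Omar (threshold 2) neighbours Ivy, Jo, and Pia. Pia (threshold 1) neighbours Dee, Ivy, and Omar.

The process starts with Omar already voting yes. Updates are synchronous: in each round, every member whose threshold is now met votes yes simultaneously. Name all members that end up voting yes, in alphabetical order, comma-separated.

Dee, Jo, Omar, Pia

Round 1 — Omar votes yes (initial).
Round 2 — checking thresholds:
  Ivy: 1 of 3 neighbours < 3, not yet.
  Jo: 1 of 1 neighbours ≥ 1, votes yes.
  Pia: 1 of 3 neighbours ≥ 1, votes yes.
Round 3 — checking thresholds:
  Dee: 1 of 1 neighbours ≥ 1, votes yes.
  Ivy: 2 of 3 neighbours < 3, not yet.
Round 4 — no new yes votes; cascade stops.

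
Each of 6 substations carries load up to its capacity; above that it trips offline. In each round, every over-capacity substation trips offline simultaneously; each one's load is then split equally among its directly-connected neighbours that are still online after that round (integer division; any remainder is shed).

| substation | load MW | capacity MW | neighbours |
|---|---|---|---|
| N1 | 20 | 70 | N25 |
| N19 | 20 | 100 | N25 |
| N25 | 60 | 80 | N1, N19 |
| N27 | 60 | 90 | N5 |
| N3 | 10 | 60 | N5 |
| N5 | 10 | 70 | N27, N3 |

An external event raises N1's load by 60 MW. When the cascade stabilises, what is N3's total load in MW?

Round 1 — N1 at 80 > 70. N1 trips offline.
  N1 sheds 80 MW to N25: 80 each.
    N25: 60+80 = 140 > 80
Round 2 — N25 trips offline.
  N25 sheds 140 MW to N19: 140 each.
    N19: 20+140 = 160 > 100
Round 3 — N19 trips offline.
  N19 sheds 160 MW: no online neighbours, lost.
No further trips.

10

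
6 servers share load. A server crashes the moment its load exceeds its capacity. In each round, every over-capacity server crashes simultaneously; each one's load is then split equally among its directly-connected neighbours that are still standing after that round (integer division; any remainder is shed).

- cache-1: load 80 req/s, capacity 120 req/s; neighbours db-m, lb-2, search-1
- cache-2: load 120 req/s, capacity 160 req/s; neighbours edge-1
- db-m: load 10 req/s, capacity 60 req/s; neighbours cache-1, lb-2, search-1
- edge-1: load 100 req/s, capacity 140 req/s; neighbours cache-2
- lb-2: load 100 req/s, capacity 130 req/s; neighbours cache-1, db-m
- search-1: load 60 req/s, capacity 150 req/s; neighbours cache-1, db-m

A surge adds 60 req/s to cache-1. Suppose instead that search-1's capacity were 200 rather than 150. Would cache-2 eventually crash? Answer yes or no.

no

With search-1's capacity at 200:
Round 1 — cache-1 at 140 > 120. cache-1 crashes.
  cache-1 sheds 140 req/s to db-m, lb-2, search-1: 46 each (2 lost).
    db-m: 10+46 = 56 ≤ 60
    lb-2: 100+46 = 146 > 130
    search-1: 60+46 = 106 ≤ 200
Round 2 — lb-2 crashes.
  lb-2 sheds 146 req/s to db-m: 146 each.
    db-m: 56+146 = 202 > 60
Round 3 — db-m crashes.
  db-m sheds 202 req/s to search-1: 202 each.
    search-1: 106+202 = 308 > 200
Round 4 — search-1 crashes.
  search-1 sheds 308 req/s: no online neighbours, lost.
No further crashes.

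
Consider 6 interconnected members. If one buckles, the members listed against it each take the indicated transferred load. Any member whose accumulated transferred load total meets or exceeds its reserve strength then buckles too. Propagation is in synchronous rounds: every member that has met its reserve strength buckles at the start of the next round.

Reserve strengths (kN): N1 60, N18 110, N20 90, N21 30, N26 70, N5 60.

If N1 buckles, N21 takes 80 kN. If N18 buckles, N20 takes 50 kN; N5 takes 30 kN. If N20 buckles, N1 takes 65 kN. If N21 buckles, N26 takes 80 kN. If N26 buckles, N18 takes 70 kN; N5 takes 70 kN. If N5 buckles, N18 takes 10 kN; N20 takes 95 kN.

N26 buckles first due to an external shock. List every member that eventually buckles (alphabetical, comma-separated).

N1, N20, N21, N26, N5

Round 1 — N26 buckles (initial).
  N18: +70 → 70 < 110
  N5: +70 → 70 ≥ 60
Round 2 — N5 buckles.
  N18: +10 → 80 < 110
  N20: +95 → 95 ≥ 90
Round 3 — N20 buckles.
  N1: +65 → 65 ≥ 60
Round 4 — N1 buckles.
  N21: +80 → 80 ≥ 30
Round 5 — N21 buckles.
No further bucklings.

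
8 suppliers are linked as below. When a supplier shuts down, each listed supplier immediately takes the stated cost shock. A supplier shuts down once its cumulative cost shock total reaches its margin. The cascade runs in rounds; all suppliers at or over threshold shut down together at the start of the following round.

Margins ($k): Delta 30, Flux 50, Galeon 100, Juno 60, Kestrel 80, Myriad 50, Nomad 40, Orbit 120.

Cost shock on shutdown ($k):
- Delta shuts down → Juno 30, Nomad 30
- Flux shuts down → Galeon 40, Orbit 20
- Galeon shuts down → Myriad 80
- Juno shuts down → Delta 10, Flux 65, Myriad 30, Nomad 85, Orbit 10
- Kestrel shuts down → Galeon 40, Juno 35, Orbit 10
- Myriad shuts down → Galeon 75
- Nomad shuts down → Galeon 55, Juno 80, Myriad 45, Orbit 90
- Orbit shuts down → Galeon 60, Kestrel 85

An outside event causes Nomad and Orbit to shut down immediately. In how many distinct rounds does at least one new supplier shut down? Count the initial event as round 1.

3

Round 1 — Nomad, Orbit shut down (initial).
  Galeon: +55+60 → 115 ≥ 100
  Juno: +80 → 80 ≥ 60
  Kestrel: +85 → 85 ≥ 80
  Myriad: +45 → 45 < 50
Round 2 — Galeon, Juno, Kestrel shut down.
  Delta: +10 → 10 < 30
  Flux: +65 → 65 ≥ 50
  Myriad: +80+30 → 155 ≥ 50
Round 3 — Flux, Myriad shut down.
No further shutdowns.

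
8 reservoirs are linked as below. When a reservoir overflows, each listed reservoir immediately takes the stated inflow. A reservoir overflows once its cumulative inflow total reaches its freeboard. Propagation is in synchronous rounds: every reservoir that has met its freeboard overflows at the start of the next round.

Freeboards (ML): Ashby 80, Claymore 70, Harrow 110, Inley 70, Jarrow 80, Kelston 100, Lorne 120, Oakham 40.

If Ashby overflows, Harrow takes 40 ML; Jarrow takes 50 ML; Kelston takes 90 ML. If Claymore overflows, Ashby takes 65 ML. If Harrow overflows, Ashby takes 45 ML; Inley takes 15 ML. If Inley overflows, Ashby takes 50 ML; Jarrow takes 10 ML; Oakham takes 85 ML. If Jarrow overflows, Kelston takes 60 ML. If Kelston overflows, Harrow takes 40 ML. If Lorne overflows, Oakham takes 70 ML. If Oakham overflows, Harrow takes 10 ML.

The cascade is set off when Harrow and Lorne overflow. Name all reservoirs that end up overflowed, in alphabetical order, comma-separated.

Round 1 — Harrow, Lorne overflow (initial).
  Ashby: +45 → 45 < 80
  Inley: +15 → 15 < 70
  Oakham: +70 → 70 ≥ 40
Round 2 — Oakham overflows.
No further overflows.

Harrow, Lorne, Oakham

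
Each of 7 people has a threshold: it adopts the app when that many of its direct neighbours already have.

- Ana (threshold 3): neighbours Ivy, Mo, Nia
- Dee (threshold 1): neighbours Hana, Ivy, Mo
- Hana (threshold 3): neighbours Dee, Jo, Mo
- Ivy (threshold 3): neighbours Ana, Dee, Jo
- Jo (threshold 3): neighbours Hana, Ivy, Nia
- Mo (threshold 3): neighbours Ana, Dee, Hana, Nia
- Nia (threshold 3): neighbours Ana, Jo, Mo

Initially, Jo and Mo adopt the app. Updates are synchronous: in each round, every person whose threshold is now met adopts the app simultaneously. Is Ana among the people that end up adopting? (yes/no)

Round 1 — Jo, Mo adopt the app (initial).
Round 2 — checking thresholds:
  Ana: 1 of 3 neighbours < 3, not yet.
  Dee: 1 of 3 neighbours ≥ 1, adopts the app.
  Hana: 2 of 3 neighbours < 3, not yet.
  Ivy: 1 of 3 neighbours < 3, not yet.
  Nia: 2 of 3 neighbours < 3, not yet.
Round 3 — checking thresholds:
  Ana: 1 of 3 neighbours < 3, not yet.
  Hana: 3 of 3 neighbours ≥ 3, adopts the app.
  Ivy: 2 of 3 neighbours < 3, not yet.
  Nia: 2 of 3 neighbours < 3, not yet.
Round 4 — no new adoptions; cascade stops.

no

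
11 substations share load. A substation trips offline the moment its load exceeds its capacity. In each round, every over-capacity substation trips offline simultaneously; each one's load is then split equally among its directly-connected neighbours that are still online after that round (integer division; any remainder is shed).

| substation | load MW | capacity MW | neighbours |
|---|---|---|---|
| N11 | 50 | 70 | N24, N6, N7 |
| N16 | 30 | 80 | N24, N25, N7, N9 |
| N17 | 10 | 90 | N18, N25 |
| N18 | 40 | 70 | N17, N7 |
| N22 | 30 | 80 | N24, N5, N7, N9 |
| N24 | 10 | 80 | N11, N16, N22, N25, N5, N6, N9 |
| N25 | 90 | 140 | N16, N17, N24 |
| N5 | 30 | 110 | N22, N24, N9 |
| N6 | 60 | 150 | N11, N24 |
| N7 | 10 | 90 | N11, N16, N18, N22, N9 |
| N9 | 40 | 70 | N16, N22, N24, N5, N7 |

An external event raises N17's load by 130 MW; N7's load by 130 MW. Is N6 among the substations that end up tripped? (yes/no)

no

Round 1 — N17 at 140 > 90; N7 at 140 > 90. N17, N7 trip offline.
  N17 sheds 140 MW to N18, N25: 70 each.
    N18: 40+70 = 110 > 70
    N25: 90+70 = 160 > 140
  N7 sheds 140 MW to N11, N16, N18, N22, N9: 28 each.
    N11: 50+28 = 78 > 70
    N16: 30+28 = 58 ≤ 80
    N18: 110+28 = 138 > 70
    N22: 30+28 = 58 ≤ 80
    N9: 40+28 = 68 ≤ 70
Round 2 — N11, N18, N25 trip offline.
  N11 sheds 78 MW to N24, N6: 39 each.
    N24: 10+39 = 49 ≤ 80
    N6: 60+39 = 99 ≤ 150
  N18 sheds 138 MW: no online neighbours, lost.
  N25 sheds 160 MW to N16, N24: 80 each.
    N16: 58+80 = 138 > 80
    N24: 49+80 = 129 > 80
Round 3 — N16, N24 trip offline.
  N16 sheds 138 MW to N9: 138 each.
    N9: 68+138 = 206 > 70
  N24 sheds 129 MW to N22, N5, N6, N9: 32 each (1 lost).
    N22: 58+32 = 90 > 80
    N5: 30+32 = 62 ≤ 110
    N6: 99+32 = 131 ≤ 150
    N9: 206+32 = 238 > 70
Round 4 — N22, N9 trip offline.
  N22 sheds 90 MW to N5: 90 each.
    N5: 62+90 = 152 > 110
  N9 sheds 238 MW to N5: 238 each.
    N5: 152+238 = 390 > 110
Round 5 — N5 trips offline.
  N5 sheds 390 MW: no online neighbours, lost.
No further trips.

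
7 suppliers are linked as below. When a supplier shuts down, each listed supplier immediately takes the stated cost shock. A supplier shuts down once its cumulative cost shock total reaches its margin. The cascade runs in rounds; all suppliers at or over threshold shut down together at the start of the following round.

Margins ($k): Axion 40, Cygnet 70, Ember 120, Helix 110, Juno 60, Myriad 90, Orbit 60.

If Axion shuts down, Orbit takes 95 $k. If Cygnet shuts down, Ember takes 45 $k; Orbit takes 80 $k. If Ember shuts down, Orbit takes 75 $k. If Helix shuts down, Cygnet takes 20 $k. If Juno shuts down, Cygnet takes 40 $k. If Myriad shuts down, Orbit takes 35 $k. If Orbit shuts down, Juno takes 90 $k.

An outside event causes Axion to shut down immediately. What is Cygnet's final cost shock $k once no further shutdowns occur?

Round 1 — Axion shuts down (initial).
  Orbit: +95 → 95 ≥ 60
Round 2 — Orbit shuts down.
  Juno: +90 → 90 ≥ 60
Round 3 — Juno shuts down.
  Cygnet: +40 → 40 < 70
No further shutdowns.

40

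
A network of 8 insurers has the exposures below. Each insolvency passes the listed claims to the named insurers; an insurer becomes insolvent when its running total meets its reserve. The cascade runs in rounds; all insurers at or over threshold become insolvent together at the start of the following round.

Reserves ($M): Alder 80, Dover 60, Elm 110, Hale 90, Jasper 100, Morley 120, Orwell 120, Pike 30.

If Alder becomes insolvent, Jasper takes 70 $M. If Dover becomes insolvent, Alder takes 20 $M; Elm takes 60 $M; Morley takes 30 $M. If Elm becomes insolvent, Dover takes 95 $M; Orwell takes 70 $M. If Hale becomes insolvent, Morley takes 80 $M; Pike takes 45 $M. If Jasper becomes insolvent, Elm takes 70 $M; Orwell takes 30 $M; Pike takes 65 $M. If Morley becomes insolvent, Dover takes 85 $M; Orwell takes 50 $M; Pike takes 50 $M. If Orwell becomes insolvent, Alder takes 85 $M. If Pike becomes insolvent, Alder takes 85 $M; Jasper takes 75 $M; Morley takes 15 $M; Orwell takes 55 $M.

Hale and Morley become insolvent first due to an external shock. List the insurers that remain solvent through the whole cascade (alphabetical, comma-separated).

Round 1 — Hale, Morley become insolvent (initial).
  Dover: +85 → 85 ≥ 60
  Orwell: +50 → 50 < 120
  Pike: +45+50 → 95 ≥ 30
Round 2 — Dover, Pike become insolvent.
  Alder: +20+85 → 105 ≥ 80
  Elm: +60 → 60 < 110
  Jasper: +75 → 75 < 100
  Orwell: +55 → 105 < 120
Round 3 — Alder becomes insolvent.
  Jasper: +70 → 145 ≥ 100
Round 4 — Jasper becomes insolvent.
  Elm: +70 → 130 ≥ 110
  Orwell: +30 → 135 ≥ 120
Round 5 — Elm, Orwell become insolvent.
No further insolvencies.

none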